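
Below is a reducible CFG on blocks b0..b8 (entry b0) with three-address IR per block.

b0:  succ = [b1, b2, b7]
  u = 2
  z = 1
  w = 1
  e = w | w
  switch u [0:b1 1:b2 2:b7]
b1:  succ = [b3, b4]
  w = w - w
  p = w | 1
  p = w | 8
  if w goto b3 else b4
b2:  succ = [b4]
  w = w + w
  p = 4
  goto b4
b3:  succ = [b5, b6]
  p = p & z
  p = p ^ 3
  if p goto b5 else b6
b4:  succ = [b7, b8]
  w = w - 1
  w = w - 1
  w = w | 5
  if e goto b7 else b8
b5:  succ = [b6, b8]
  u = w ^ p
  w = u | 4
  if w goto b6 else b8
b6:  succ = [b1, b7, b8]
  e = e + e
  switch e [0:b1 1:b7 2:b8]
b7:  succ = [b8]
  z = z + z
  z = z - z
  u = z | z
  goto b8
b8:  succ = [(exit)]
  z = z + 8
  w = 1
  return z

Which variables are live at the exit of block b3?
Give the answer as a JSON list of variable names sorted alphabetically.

Answer: ["e", "p", "w", "z"]

Working:
def/use:
  b0: {e,u,w,z} / ∅
  b1: {p,w} / {w}
  b2: {p,w} / {w}
  b3: {p} / {p,z}
  b4: {w} / {e,w}
  b5: {u,w} / {p,w}
  b6: {e} / {e}
  b7: {u,z} / {z}
  b8: {w,z} / {z}

Live sets:
  b0 li=∅ lo={e,w,z}
  b1 li={e,w,z} lo={e,p,w,z}
  b2 li={e,w,z} lo={e,w,z}
  b3 li={e,p,w,z} lo={e,p,w,z}
  b4 li={e,w,z} lo={z}
  b5 li={e,p,w,z} lo={e,w,z}
  b6 li={e,w,z} lo={e,w,z}
  b7 li={z} lo={z}
  b8 li={z} lo=∅

live-out(b3) = ["e", "p", "w", "z"]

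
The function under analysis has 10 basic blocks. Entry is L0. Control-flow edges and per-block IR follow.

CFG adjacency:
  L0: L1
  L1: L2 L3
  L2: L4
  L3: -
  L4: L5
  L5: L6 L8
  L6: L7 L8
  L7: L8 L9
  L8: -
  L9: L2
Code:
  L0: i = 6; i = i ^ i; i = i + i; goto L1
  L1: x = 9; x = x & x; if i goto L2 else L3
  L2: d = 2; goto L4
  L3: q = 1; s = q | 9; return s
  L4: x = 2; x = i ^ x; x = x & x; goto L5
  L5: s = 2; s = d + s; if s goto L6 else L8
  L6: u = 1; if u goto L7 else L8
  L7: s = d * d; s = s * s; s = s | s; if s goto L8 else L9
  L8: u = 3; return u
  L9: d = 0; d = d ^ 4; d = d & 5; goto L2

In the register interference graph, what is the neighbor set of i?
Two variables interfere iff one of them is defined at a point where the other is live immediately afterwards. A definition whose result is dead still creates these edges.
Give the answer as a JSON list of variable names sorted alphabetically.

def/use:
  L0: {i} / ∅
  L1: {x} / {i}
  L2: {d} / ∅
  L3: {q,s} / ∅
  L4: {x} / {i}
  L5: {s} / {d}
  L6: {u} / ∅
  L7: {s} / {d}
  L8: {u} / ∅
  L9: {d} / ∅

Backward fixpoint:
  L0 li=∅ lo={i}
  L1 li={i} lo={i}
  L2 li={i} lo={d,i}
  L3 li=∅ lo=∅
  L4 li={d,i} lo={d,i}
  L5 li={d,i} lo={d,i}
  L6 li={d,i} lo={d,i}
  L7 li={d,i} lo={i}
  L8 li=∅ lo=∅
  L9 li={i} lo={i}

Interference:
  d: {i,s,u,x}
  i: {d,s,u,x}
  q: ∅
  s: {d,i}
  u: {d,i}
  x: {d,i}

N(i) = ["d", "s", "u", "x"]

Answer: ["d", "s", "u", "x"]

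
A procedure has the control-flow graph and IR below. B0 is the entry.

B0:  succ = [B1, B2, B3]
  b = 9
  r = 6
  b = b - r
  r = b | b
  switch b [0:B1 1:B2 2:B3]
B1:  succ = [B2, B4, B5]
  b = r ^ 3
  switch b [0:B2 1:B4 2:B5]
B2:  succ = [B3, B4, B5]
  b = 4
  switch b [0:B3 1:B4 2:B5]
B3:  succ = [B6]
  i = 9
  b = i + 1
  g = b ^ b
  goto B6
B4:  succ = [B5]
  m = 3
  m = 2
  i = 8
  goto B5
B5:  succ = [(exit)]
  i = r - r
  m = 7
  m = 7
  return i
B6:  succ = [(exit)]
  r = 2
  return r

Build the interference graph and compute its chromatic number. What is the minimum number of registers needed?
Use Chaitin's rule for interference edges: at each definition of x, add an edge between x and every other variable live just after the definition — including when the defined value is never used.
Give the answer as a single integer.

Answer: 3

Working:
Per-block:
  B0 def {b,r} use ∅
  B1 def {b} use {r}
  B2 def {b} use ∅
  B3 def {b,g,i} use ∅
  B4 def {i,m} use ∅
  B5 def {i,m} use {r}
  B6 def {r} use ∅

Live sets:
  live B0: ∅→{r}
  live B1: {r}→{r}
  live B2: {r}→{r}
  live B3: ∅→∅
  live B4: {r}→{r}
  live B5: {r}→∅
  live B6: ∅→∅

Interference:
  b: {r}
  g: ∅
  i: {m,r}
  m: {i,r}
  r: {b,i,m}

Chromatic number:
  lower bound: {i,m,r} mutually conflict ⇒ χ ≥ 3
  3-colouring: R0={g,r}  R1={b,i}  R2={m}
  χ = 3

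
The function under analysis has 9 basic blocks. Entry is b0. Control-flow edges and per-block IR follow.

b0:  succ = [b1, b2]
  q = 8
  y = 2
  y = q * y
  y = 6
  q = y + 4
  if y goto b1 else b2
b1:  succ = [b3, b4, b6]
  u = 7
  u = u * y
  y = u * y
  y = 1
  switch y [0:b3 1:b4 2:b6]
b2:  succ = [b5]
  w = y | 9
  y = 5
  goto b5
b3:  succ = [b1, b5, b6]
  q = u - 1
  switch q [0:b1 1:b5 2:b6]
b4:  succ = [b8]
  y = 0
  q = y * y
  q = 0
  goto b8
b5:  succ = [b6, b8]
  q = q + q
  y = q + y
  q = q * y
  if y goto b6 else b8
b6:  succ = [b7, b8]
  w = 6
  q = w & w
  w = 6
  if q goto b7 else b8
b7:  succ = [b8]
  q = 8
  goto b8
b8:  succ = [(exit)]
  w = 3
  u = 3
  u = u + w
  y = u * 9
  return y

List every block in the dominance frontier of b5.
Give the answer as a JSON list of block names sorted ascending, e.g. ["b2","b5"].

Answer: ["b6", "b8"]

Derivation:
idom tree: b1←b0 b2←b0 b3←b1 b4←b1 b5←b0 b6←b0 b7←b6 b8←b0
Dom∩ at merges:
  b1: preds {b0,b3}: {b0} ∩ {b0,b1,b3} = {b0}; idom=b0
  b5: preds {b2,b3}: {b0,b2} ∩ {b0,b1,b3} = {b0}; idom=b0
  b6: preds {b1,b3,b5}: {b0,b1} ∩ {b0,b1,b3} ∩ {b0,b5} = {b0}; idom=b0
  b8: preds {b4,b5,b6,b7}: {b0,b1,b4} ∩ {b0,b5} ∩ {b0,b6} ∩ {b0,b6,b7} = {b0}; idom=b0

Frontier:
  join b1 pred b0: · stop@b0
  join b1 pred b3: b3→b1 stop@b0
  join b5 pred b2: b2 stop@b0
  join b5 pred b3: b3→b1 stop@b0
  join b6 pred b1: b1 stop@b0
  join b6 pred b3: b3→b1 stop@b0
  join b6 pred b5: b5 stop@b0
  join b8 pred b4: b4→b1 stop@b0
  join b8 pred b5: b5 stop@b0
  join b8 pred b6: b6 stop@b0
  join b8 pred b7: b7→b6 stop@b0
  b0 → ∅
  b1 → {b1,b5,b6,b8}
  b2 → {b5}
  b3 → {b1,b5,b6}
  b4 → {b8}
  b5 → {b6,b8}
  b6 → {b8}
  b7 → {b8}
  b8 → ∅

DF(b5) = ["b6", "b8"]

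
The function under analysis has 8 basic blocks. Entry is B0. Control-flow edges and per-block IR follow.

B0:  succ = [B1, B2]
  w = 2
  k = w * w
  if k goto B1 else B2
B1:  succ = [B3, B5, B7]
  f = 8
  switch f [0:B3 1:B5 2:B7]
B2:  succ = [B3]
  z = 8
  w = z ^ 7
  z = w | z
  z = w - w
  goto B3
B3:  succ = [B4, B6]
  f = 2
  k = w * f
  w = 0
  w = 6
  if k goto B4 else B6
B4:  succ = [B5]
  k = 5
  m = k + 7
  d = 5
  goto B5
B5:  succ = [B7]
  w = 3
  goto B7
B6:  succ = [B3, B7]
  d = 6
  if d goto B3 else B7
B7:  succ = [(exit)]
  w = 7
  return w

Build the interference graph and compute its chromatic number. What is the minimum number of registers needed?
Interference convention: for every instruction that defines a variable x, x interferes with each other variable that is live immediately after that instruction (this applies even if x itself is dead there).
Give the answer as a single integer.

Answer: 2

Working:
Per-block:
  B0: {k,w} / ∅
  B1: {f} / ∅
  B2: {w,z} / ∅
  B3: {f,k,w} / {w}
  B4: {d,k,m} / ∅
  B5: {w} / ∅
  B6: {d} / ∅
  B7: {w} / ∅

Liveness:
  B0: in=∅ out={w}
  B1: in={w} out={w}
  B2: in=∅ out={w}
  B3: in={w} out={w}
  B4: in=∅ out=∅
  B5: in=∅ out=∅
  B6: in={w} out={w}
  B7: in=∅ out=∅

Conflict graph:
  d — {w}
  f — {w}
  k — {w}
  m — ∅
  w — {d,f,k,z}
  z — {w}

Registers:
  lower bound: {d,w} mutually conflict ⇒ χ ≥ 2
  2-colouring: c0={m,w}  c1={d,f,k,z}
  χ = 2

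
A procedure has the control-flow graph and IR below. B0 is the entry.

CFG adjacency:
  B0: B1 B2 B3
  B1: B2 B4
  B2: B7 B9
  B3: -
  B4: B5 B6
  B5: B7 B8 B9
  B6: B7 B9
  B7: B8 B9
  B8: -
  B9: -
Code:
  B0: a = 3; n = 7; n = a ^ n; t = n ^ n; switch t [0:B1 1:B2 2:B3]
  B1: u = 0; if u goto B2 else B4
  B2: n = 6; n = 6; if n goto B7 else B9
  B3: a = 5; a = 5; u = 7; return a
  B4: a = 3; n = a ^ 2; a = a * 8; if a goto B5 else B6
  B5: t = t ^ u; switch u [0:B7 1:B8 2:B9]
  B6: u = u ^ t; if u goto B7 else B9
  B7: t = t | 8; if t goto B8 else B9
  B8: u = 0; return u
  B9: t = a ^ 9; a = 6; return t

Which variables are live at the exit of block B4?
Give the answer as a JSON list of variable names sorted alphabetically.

Block summaries:
  B0: def={a,n,t} ue=∅
  B1: def={u} ue=∅
  B2: def={n} ue=∅
  B3: def={a,u} ue=∅
  B4: def={a,n} ue=∅
  B5: def={t} ue={t,u}
  B6: def={u} ue={t,u}
  B7: def={t} ue={t}
  B8: def={u} ue=∅
  B9: def={a,t} ue={a}

Liveness:
  B0 li=∅ lo={a,t}
  B1 li={a,t} lo={a,t,u}
  B2 li={a,t} lo={a,t}
  B3 li=∅ lo=∅
  B4 li={t,u} lo={a,t,u}
  B5 li={a,t,u} lo={a,t}
  B6 li={a,t,u} lo={a,t}
  B7 li={a,t} lo={a}
  B8 li=∅ lo=∅
  B9 li={a} lo=∅

live-out(B4) = ["a", "t", "u"]

Answer: ["a", "t", "u"]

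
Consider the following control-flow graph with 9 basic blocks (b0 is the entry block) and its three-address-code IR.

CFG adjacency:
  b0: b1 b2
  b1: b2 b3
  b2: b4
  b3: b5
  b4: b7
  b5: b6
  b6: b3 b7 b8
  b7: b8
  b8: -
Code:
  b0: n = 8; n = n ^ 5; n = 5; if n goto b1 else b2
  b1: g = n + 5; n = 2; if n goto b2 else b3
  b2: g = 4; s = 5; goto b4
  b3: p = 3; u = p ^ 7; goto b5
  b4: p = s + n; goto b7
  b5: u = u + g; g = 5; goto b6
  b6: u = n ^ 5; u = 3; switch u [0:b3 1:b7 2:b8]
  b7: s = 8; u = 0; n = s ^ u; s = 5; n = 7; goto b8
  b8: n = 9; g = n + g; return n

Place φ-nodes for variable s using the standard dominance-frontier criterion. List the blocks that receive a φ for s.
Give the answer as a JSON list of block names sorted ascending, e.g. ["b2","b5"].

idom tree: b1←b0 b2←b0 b3←b1 b4←b2 b5←b3 b6←b5 b7←b0 b8←b0
Dom at joins:
  b2: preds {b0,b1}: {b0} ∩ {b0,b1} = {b0}; idom=b0
  b3: preds {b1,b6}: {b0,b1} ∩ {b0,b1,b3,b5,b6} = {b0,b1}; idom=b1
  b7: preds {b4,b6}: {b0,b2,b4} ∩ {b0,b1,b3,b5,b6} = {b0}; idom=b0
  b8: preds {b6,b7}: {b0,b1,b3,b5,b6} ∩ {b0,b7} = {b0}; idom=b0

DF walk-up:
  join b2 pred b0: · stop@b0
  join b2 pred b1: b1 stop@b0
  join b3 pred b1: · stop@b1
  join b3 pred b6: b6→b5→b3 stop@b1
  join b7 pred b4: b4→b2 stop@b0
  join b7 pred b6: b6→b5→b3→b1 stop@b0
  join b8 pred b6: b6→b5→b3→b1 stop@b0
  join b8 pred b7: b7 stop@b0
  b0: DF=∅
  b1: DF={b2,b7,b8}
  b2: DF={b7}
  b3: DF={b3,b7,b8}
  b4: DF={b7}
  b5: DF={b3,b7,b8}
  b6: DF={b3,b7,b8}
  b7: DF={b8}
  b8: DF=∅

φ for s: defs {b2,b7}
  DF⁺ = {b7,b8}

Answer: ["b7", "b8"]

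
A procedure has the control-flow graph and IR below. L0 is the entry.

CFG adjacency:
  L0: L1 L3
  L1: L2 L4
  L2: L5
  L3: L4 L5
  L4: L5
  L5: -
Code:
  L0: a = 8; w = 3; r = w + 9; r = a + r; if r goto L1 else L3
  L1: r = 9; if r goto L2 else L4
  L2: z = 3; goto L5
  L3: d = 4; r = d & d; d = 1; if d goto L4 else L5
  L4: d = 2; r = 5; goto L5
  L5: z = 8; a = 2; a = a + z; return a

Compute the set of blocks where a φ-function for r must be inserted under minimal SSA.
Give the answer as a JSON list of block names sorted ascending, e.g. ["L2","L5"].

Answer: ["L4", "L5"]

Derivation:
idom tree: L1←L0 L2←L1 L3←L0 L4←L0 L5←L0
Dom∩ at merges:
  L4: preds {L1,L3}: {L0,L1} ∩ {L0,L3} = {L0}; idom=L0
  L5: preds {L2,L3,L4}: {L0,L1,L2} ∩ {L0,L3} ∩ {L0,L4} = {L0}; idom=L0

DF derivation:
  L4←L1: walk L1 to L0
  L4←L3: walk L3 to L0
  L5←L2: walk L2→L1 to L0
  L5←L3: walk L3 to L0
  L5←L4: walk L4 to L0
  DF(L0)=∅
  DF(L1)={L4,L5}
  DF(L2)={L5}
  DF(L3)={L4,L5}
  DF(L4)={L5}
  DF(L5)=∅

φ for r: defs {L0,L1,L3,L4}
  DF⁺ = {L4,L5}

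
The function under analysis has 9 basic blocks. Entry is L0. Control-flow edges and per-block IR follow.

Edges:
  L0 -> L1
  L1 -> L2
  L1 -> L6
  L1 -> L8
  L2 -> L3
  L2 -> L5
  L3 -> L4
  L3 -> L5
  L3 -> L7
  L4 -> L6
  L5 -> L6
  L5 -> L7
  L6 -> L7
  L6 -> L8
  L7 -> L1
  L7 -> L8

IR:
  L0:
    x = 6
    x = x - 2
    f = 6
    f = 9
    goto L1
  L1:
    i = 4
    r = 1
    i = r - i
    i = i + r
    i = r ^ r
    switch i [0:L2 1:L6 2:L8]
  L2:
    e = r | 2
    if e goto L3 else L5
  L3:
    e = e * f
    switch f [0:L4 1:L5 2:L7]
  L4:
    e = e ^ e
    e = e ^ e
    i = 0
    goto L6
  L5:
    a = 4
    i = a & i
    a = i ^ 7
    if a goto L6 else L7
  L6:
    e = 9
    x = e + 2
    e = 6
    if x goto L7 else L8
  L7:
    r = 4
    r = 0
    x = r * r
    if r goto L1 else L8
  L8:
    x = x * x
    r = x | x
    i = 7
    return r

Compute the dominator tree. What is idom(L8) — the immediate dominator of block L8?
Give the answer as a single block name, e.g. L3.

Answer: L1

Derivation:
idom tree: L1←L0 L2←L1 L3←L2 L4←L3 L5←L2 L6←L1 L7←L1 L8←L1
Dom at joins:
  L1: preds {L0,L7}: {L0} ∩ {L0,L1,L7} = {L0}; idom=L0
  L5: preds {L2,L3}: {L0,L1,L2} ∩ {L0,L1,L2,L3} = {L0,L1,L2}; idom=L2
  L6: preds {L1,L4,L5}: {L0,L1} ∩ {L0,L1,L2,L3,L4} ∩ {L0,L1,L2,L5} = {L0,L1}; idom=L1
  L7: preds {L3,L5,L6}: {L0,L1,L2,L3} ∩ {L0,L1,L2,L5} ∩ {L0,L1,L6} = {L0,L1}; idom=L1
  L8: preds {L1,L6,L7}: {L0,L1} ∩ {L0,L1,L6} ∩ {L0,L1,L7} = {L0,L1}; idom=L1

idom(L8) = L1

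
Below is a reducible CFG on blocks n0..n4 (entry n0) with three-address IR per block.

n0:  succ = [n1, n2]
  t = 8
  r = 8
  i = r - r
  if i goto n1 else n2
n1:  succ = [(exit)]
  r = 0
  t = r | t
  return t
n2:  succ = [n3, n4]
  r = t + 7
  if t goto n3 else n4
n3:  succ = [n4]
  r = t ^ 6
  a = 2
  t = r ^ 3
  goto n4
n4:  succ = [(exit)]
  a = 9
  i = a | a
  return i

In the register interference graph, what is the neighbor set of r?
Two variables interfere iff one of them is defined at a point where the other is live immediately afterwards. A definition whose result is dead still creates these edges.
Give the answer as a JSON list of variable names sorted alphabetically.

Per-block:
  n0 def {i,r,t} use ∅
  n1 def {r,t} use {t}
  n2 def {r} use {t}
  n3 def {a,r,t} use {t}
  n4 def {a,i} use ∅

Liveness:
  n0: in=∅ out={t}
  n1: in={t} out=∅
  n2: in={t} out={t}
  n3: in={t} out=∅
  n4: in=∅ out=∅

Interfere edges:
  a↔{r}
  i↔{t}
  r↔{a,t}
  t↔{i,r}

N(r) = ["a", "t"]

Answer: ["a", "t"]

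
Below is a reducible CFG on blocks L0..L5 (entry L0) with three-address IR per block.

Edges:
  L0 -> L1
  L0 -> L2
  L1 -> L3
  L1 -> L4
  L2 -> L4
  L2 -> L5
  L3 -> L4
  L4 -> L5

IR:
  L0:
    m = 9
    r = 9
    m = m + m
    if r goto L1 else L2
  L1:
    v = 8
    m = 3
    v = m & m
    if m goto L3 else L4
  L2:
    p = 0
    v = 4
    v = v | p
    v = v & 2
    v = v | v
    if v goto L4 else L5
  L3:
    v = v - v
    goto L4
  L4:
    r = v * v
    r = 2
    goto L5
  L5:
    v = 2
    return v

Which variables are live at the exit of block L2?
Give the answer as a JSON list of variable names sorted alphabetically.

Per-block:
  L0: def={m,r} ue=∅
  L1: def={m,v} ue=∅
  L2: def={p,v} ue=∅
  L3: def={v} ue={v}
  L4: def={r} ue={v}
  L5: def={v} ue=∅

Liveness:
  live L0: ∅→∅
  live L1: ∅→{v}
  live L2: ∅→{v}
  live L3: {v}→{v}
  live L4: {v}→∅
  live L5: ∅→∅

live-out(L2) = ["v"]

Answer: ["v"]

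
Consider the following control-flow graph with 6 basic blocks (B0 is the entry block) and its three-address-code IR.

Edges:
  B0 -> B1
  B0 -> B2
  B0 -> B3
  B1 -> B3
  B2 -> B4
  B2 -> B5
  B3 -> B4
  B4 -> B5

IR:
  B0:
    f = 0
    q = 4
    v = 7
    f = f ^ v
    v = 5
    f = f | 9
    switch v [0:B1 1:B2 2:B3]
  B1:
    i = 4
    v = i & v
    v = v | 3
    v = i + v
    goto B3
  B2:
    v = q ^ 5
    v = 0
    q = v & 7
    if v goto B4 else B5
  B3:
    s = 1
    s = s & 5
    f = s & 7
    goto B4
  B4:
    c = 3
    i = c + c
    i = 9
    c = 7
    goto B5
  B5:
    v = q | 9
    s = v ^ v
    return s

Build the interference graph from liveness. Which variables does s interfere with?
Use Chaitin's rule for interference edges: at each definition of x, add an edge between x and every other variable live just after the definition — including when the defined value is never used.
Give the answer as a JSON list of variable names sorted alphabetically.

Answer: ["q"]

Analysis:
Block summaries:
  B0: def={f,q,v} ue=∅
  B1: def={i,v} ue={v}
  B2: def={q,v} ue={q}
  B3: def={f,s} ue=∅
  B4: def={c,i} ue=∅
  B5: def={s,v} ue={q}

Liveness:
  B0 li=∅ lo={q,v}
  B1 li={q,v} lo={q}
  B2 li={q} lo={q}
  B3 li={q} lo={q}
  B4 li={q} lo={q}
  B5 li={q} lo=∅

Interference:
  c — {q}
  f — {q,v}
  i — {q,v}
  q — {c,f,i,s,v}
  s — {q}
  v — {f,i,q}

N(s) = ["q"]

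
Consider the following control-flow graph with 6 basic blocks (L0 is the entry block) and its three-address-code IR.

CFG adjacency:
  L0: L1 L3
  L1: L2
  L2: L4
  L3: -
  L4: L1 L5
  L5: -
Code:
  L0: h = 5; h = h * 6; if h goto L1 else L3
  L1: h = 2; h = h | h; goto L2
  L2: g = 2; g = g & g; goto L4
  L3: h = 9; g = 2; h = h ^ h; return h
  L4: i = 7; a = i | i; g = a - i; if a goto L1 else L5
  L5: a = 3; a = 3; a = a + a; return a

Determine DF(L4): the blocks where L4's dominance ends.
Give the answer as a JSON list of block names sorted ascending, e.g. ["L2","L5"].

Answer: ["L1"]

Analysis:
idom tree: L1←L0 L2←L1 L3←L0 L4←L2 L5←L4
Dom∩ at merges:
  L1: preds {L0,L4}: {L0} ∩ {L0,L1,L2,L4} = {L0}; idom=L0

Frontier:
  L1←L0: walk · to L0
  L1←L4: walk L4→L2→L1 to L0
  L0: DF=∅
  L1: DF={L1}
  L2: DF={L1}
  L3: DF=∅
  L4: DF={L1}
  L5: DF=∅

DF(L4) = ["L1"]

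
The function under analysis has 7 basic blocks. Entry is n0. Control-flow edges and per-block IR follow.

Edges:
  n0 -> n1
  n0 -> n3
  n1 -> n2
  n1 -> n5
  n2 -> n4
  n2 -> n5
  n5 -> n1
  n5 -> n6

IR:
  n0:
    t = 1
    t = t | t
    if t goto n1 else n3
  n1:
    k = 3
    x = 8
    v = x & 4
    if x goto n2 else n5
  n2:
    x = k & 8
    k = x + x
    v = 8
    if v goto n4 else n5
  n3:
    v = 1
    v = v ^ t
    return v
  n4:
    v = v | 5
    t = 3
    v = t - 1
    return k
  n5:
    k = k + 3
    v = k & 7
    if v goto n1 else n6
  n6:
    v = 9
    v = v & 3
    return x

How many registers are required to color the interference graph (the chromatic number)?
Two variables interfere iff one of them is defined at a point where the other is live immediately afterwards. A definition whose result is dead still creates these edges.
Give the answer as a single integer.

Per-block:
  n0 def {t} use ∅
  n1 def {k,v,x} use ∅
  n2 def {k,v,x} use {k}
  n3 def {v} use {t}
  n4 def {t,v} use {k,v}
  n5 def {k,v} use {k}
  n6 def {v} use {x}

Live sets:
  live n0: ∅→{t}
  live n1: ∅→{k,x}
  live n2: {k}→{k,v,x}
  live n3: {t}→∅
  live n4: {k,v}→∅
  live n5: {k,x}→{x}
  live n6: {x}→∅

Interfere edges:
  k↔{t,v,x}
  t↔{k,v}
  v↔{k,t,x}
  x↔{k,v}

Chromatic number:
  clique {k,t,v} ⇒ need ≥ 3
  assign k→R0 t→R2 v→R1 x→R2 — no edge inside a register ⇒ χ ≤ 3
  χ = 3

Answer: 3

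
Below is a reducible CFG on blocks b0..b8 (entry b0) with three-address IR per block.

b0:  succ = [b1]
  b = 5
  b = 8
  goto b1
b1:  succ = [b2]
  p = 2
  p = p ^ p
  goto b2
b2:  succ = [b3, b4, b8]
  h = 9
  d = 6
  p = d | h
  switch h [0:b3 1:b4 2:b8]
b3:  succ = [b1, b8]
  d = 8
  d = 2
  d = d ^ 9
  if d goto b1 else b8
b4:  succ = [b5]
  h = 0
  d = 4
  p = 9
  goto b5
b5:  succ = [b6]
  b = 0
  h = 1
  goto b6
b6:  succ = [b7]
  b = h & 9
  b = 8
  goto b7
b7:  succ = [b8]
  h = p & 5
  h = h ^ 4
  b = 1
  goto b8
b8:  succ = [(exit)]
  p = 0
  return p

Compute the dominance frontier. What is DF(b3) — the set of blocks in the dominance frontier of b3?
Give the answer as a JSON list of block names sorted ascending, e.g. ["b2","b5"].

Answer: ["b1", "b8"]

Derivation:
idom tree: b1←b0 b2←b1 b3←b2 b4←b2 b5←b4 b6←b5 b7←b6 b8←b2
Dom at joins:
  b1: preds {b0,b3}: {b0} ∩ {b0,b1,b2,b3} = {b0}; idom=b0
  b8: preds {b2,b3,b7}: {b0,b1,b2} ∩ {b0,b1,b2,b3} ∩ {b0,b1,b2,b4,b5,b6,b7} = {b0,b1,b2}; idom=b2

DF derivation:
  join b1 pred b0: · stop@b0
  join b1 pred b3: b3→b2→b1 stop@b0
  join b8 pred b2: · stop@b2
  join b8 pred b3: b3 stop@b2
  join b8 pred b7: b7→b6→b5→b4 stop@b2
  b0: DF=∅
  b1: DF={b1}
  b2: DF={b1}
  b3: DF={b1,b8}
  b4: DF={b8}
  b5: DF={b8}
  b6: DF={b8}
  b7: DF={b8}
  b8: DF=∅

DF(b3) = ["b1", "b8"]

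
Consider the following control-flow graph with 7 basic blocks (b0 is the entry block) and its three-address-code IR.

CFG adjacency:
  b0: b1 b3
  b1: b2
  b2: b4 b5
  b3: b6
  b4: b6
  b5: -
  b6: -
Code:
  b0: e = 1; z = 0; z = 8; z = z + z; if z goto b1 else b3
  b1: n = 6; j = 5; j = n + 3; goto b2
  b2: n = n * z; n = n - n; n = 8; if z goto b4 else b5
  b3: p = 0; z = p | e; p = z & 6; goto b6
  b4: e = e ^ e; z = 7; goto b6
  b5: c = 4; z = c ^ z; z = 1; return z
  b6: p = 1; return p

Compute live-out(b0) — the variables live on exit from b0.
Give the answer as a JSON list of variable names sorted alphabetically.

Answer: ["e", "z"]

Analysis:
def/use:
  b0: def={e,z} ue=∅
  b1: def={j,n} ue=∅
  b2: def={n} ue={n,z}
  b3: def={p,z} ue={e}
  b4: def={e,z} ue={e}
  b5: def={c,z} ue={z}
  b6: def={p} ue=∅

Backward fixpoint:
  b0: in=∅ out={e,z}
  b1: in={e,z} out={e,n,z}
  b2: in={e,n,z} out={e,z}
  b3: in={e} out=∅
  b4: in={e} out=∅
  b5: in={z} out=∅
  b6: in=∅ out=∅

live-out(b0) = ["e", "z"]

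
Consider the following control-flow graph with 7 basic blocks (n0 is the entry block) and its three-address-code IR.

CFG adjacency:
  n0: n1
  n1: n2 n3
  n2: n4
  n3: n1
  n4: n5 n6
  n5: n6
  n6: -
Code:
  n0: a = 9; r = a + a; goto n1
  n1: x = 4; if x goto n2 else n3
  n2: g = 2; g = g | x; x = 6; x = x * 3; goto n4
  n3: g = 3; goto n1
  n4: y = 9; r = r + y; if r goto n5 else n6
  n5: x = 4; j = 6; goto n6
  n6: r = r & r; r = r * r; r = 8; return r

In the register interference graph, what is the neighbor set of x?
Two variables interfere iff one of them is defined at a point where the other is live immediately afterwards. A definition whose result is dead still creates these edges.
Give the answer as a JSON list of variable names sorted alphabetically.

Block summaries:
  n0: {a,r} / ∅
  n1: {x} / ∅
  n2: {g,x} / {x}
  n3: {g} / ∅
  n4: {r,y} / {r}
  n5: {j,x} / ∅
  n6: {r} / {r}

Liveness:
  live n0: ∅→{r}
  live n1: {r}→{r,x}
  live n2: {r,x}→{r}
  live n3: {r}→{r}
  live n4: {r}→{r}
  live n5: {r}→{r}
  live n6: {r}→∅

Interfere edges:
  a: ∅
  g: {r,x}
  j: {r}
  r: {g,j,x,y}
  x: {g,r}
  y: {r}

N(x) = ["g", "r"]

Answer: ["g", "r"]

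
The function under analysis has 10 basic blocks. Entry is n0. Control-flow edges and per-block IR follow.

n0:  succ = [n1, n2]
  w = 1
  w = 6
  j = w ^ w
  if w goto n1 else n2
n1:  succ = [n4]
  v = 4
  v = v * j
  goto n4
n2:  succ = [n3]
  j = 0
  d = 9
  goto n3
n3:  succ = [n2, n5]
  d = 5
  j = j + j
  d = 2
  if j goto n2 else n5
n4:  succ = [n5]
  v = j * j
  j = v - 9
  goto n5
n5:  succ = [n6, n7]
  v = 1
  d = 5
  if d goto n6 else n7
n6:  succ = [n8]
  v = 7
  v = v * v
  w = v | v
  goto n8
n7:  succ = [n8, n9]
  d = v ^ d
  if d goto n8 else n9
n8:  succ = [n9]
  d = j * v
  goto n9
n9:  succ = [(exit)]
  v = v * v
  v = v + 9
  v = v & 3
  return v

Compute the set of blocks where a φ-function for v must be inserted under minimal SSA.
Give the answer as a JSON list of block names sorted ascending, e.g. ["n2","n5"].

Answer: ["n5", "n8", "n9"]

Working:
idom tree: n1←n0 n2←n0 n3←n2 n4←n1 n5←n0 n6←n5 n7←n5 n8←n5 n9←n5
Dom at joins:
  n2: preds {n0,n3}: {n0} ∩ {n0,n2,n3} = {n0}; idom=n0
  n5: preds {n3,n4}: {n0,n2,n3} ∩ {n0,n1,n4} = {n0}; idom=n0
  n8: preds {n6,n7}: {n0,n5,n6} ∩ {n0,n5,n7} = {n0,n5}; idom=n5
  n9: preds {n7,n8}: {n0,n5,n7} ∩ {n0,n5,n8} = {n0,n5}; idom=n5

DF walk-up:
  join n2 pred n0: · stop@n0
  join n2 pred n3: n3→n2 stop@n0
  join n5 pred n3: n3→n2 stop@n0
  join n5 pred n4: n4→n1 stop@n0
  join n8 pred n6: n6 stop@n5
  join n8 pred n7: n7 stop@n5
  join n9 pred n7: n7 stop@n5
  join n9 pred n8: n8 stop@n5
  n0: DF=∅
  n1: DF={n5}
  n2: DF={n2,n5}
  n3: DF={n2,n5}
  n4: DF={n5}
  n5: DF=∅
  n6: DF={n8}
  n7: DF={n8,n9}
  n8: DF={n9}
  n9: DF=∅

φ for v: defs {n1,n4,n5,n6,n9}
  DF⁺ = {n5,n8,n9}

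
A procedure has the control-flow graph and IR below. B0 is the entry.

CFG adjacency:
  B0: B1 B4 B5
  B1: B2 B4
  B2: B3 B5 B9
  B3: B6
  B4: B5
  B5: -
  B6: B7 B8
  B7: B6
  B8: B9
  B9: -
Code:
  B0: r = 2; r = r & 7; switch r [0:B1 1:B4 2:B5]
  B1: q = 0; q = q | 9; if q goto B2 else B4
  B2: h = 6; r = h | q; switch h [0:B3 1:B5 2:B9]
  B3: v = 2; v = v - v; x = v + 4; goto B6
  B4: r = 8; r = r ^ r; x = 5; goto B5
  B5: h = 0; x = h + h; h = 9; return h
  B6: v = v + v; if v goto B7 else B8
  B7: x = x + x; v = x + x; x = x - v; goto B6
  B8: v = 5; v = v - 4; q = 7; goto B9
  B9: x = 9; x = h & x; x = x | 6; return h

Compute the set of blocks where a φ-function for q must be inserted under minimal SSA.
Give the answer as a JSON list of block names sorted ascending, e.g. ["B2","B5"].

idom tree: B1←B0 B2←B1 B3←B2 B4←B0 B5←B0 B6←B3 B7←B6 B8←B6 B9←B2
Dom∩ at merges:
  B4: preds {B0,B1}: {B0} ∩ {B0,B1} = {B0}; idom=B0
  B5: preds {B0,B2,B4}: {B0} ∩ {B0,B1,B2} ∩ {B0,B4} = {B0}; idom=B0
  B6: preds {B3,B7}: {B0,B1,B2,B3} ∩ {B0,B1,B2,B3,B6,B7} = {B0,B1,B2,B3}; idom=B3
  B9: preds {B2,B8}: {B0,B1,B2} ∩ {B0,B1,B2,B3,B6,B8} = {B0,B1,B2}; idom=B2

DF walk-up:
  B4←B0: walk · to B0
  B4←B1: walk B1 to B0
  B5←B0: walk · to B0
  B5←B2: walk B2→B1 to B0
  B5←B4: walk B4 to B0
  B6←B3: walk · to B3
  B6←B7: walk B7→B6 to B3
  B9←B2: walk · to B2
  B9←B8: walk B8→B6→B3 to B2
  DF(B0)=∅
  DF(B1)={B4,B5}
  DF(B2)={B5}
  DF(B3)={B9}
  DF(B4)={B5}
  DF(B5)=∅
  DF(B6)={B6,B9}
  DF(B7)={B6}
  DF(B8)={B9}
  DF(B9)=∅

φ for q: defs {B1,B8}
  DF⁺ = {B4,B5,B9}

Answer: ["B4", "B5", "B9"]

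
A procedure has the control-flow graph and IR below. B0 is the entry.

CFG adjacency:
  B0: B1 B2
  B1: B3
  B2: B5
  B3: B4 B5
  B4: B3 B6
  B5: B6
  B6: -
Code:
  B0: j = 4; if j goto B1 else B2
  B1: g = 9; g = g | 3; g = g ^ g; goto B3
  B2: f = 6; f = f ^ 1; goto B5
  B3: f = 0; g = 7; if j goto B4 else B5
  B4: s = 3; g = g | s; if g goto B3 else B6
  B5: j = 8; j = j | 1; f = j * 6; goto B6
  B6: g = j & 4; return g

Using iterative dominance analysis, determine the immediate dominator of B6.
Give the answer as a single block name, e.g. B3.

Answer: B0

Analysis:
idom tree: B1←B0 B2←B0 B3←B1 B4←B3 B5←B0 B6←B0
Dom∩ at merges:
  B3: preds {B1,B4}: {B0,B1} ∩ {B0,B1,B3,B4} = {B0,B1}; idom=B1
  B5: preds {B2,B3}: {B0,B2} ∩ {B0,B1,B3} = {B0}; idom=B0
  B6: preds {B4,B5}: {B0,B1,B3,B4} ∩ {B0,B5} = {B0}; idom=B0

idom(B6) = B0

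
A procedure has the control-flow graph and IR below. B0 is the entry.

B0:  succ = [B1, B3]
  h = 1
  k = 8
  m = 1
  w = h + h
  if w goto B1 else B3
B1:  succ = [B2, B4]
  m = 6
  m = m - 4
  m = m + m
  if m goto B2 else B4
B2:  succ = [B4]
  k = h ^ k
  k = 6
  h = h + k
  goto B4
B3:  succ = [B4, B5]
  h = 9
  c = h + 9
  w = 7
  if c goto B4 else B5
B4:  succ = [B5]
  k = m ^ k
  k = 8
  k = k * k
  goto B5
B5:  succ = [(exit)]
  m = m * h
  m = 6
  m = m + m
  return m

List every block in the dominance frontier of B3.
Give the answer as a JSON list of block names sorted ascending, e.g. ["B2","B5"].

idom tree: B1←B0 B2←B1 B3←B0 B4←B0 B5←B0
Dom∩ at merges:
  B4: preds {B1,B2,B3}: {B0,B1} ∩ {B0,B1,B2} ∩ {B0,B3} = {B0}; idom=B0
  B5: preds {B3,B4}: {B0,B3} ∩ {B0,B4} = {B0}; idom=B0

Frontier:
  join B4 pred B1: B1 stop@B0
  join B4 pred B2: B2→B1 stop@B0
  join B4 pred B3: B3 stop@B0
  join B5 pred B3: B3 stop@B0
  join B5 pred B4: B4 stop@B0
  B0: DF=∅
  B1: DF={B4}
  B2: DF={B4}
  B3: DF={B4,B5}
  B4: DF={B5}
  B5: DF=∅

DF(B3) = ["B4", "B5"]

Answer: ["B4", "B5"]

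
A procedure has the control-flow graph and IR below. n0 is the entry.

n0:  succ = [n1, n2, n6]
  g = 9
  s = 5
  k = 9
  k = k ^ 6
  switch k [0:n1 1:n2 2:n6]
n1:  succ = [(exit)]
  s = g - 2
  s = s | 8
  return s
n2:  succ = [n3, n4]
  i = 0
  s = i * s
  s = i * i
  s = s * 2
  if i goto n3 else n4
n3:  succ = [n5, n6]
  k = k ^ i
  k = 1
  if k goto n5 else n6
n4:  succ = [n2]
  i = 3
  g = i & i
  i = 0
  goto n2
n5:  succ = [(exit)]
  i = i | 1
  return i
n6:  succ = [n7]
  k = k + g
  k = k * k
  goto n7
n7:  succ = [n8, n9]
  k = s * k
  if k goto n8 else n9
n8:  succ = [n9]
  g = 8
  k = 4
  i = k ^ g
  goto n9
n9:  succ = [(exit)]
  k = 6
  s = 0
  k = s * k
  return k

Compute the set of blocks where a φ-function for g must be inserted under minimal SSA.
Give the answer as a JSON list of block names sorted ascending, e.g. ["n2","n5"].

idom tree: n1←n0 n2←n0 n3←n2 n4←n2 n5←n3 n6←n0 n7←n6 n8←n7 n9←n7
Join-block Dom:
  n2: preds {n0,n4}: {n0} ∩ {n0,n2,n4} = {n0}; idom=n0
  n6: preds {n0,n3}: {n0} ∩ {n0,n2,n3} = {n0}; idom=n0
  n9: preds {n7,n8}: {n0,n6,n7} ∩ {n0,n6,n7,n8} = {n0,n6,n7}; idom=n7

DF derivation:
  n2←n0: walk · to n0
  n2←n4: walk n4→n2 to n0
  n6←n0: walk · to n0
  n6←n3: walk n3→n2 to n0
  n9←n7: walk · to n7
  n9←n8: walk n8 to n7
  n0 → ∅
  n1 → ∅
  n2 → {n2,n6}
  n3 → {n6}
  n4 → {n2}
  n5 → ∅
  n6 → ∅
  n7 → ∅
  n8 → {n9}
  n9 → ∅

φ for g: defs {n0,n4,n8}
  DF⁺ = {n2,n6,n9}

Answer: ["n2", "n6", "n9"]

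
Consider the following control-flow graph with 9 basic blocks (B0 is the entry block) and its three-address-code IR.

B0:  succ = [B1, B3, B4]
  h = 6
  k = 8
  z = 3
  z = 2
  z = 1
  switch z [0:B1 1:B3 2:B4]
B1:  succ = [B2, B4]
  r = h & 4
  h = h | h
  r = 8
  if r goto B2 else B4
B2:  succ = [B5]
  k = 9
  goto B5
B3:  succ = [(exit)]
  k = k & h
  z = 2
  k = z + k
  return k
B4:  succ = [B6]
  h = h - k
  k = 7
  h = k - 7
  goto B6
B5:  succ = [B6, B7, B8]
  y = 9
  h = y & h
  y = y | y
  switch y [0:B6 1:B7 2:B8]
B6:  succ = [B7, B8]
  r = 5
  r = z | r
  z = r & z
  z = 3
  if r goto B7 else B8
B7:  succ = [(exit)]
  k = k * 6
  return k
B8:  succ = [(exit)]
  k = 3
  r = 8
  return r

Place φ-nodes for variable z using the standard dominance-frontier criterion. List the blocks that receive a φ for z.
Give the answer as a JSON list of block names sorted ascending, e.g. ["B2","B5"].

Answer: ["B7", "B8"]

Derivation:
idom tree: B1←B0 B2←B1 B3←B0 B4←B0 B5←B2 B6←B0 B7←B0 B8←B0
Dom∩ at merges:
  B4: preds {B0,B1}: {B0} ∩ {B0,B1} = {B0}; idom=B0
  B6: preds {B4,B5}: {B0,B4} ∩ {B0,B1,B2,B5} = {B0}; idom=B0
  B7: preds {B5,B6}: {B0,B1,B2,B5} ∩ {B0,B6} = {B0}; idom=B0
  B8: preds {B5,B6}: {B0,B1,B2,B5} ∩ {B0,B6} = {B0}; idom=B0

DF derivation:
  join B4 pred B0: · stop@B0
  join B4 pred B1: B1 stop@B0
  join B6 pred B4: B4 stop@B0
  join B6 pred B5: B5→B2→B1 stop@B0
  join B7 pred B5: B5→B2→B1 stop@B0
  join B7 pred B6: B6 stop@B0
  join B8 pred B5: B5→B2→B1 stop@B0
  join B8 pred B6: B6 stop@B0
  DF(B0)=∅
  DF(B1)={B4,B6,B7,B8}
  DF(B2)={B6,B7,B8}
  DF(B3)=∅
  DF(B4)={B6}
  DF(B5)={B6,B7,B8}
  DF(B6)={B7,B8}
  DF(B7)=∅
  DF(B8)=∅

φ for z: defs {B0,B3,B6}
  DF⁺ = {B7,B8}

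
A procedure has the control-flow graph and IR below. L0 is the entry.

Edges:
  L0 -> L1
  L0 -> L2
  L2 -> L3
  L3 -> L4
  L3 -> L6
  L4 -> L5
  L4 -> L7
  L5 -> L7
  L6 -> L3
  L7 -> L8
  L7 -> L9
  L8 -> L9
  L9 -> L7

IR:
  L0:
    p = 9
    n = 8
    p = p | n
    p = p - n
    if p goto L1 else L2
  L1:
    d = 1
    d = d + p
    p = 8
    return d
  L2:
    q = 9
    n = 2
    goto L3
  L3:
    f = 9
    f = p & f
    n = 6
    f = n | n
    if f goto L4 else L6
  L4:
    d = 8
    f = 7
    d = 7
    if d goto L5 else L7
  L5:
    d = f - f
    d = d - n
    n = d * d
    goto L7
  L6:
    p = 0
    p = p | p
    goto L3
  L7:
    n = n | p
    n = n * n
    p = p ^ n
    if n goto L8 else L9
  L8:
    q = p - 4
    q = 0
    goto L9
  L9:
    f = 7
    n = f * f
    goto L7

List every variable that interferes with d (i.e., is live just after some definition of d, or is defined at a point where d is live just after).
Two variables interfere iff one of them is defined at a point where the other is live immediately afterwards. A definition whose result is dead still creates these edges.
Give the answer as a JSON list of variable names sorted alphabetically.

Answer: ["f", "n", "p"]

Analysis:
def/use:
  L0 def {n,p} use ∅
  L1 def {d,p} use {p}
  L2 def {n,q} use ∅
  L3 def {f,n} use {p}
  L4 def {d,f} use ∅
  L5 def {d,n} use {f,n}
  L6 def {p} use ∅
  L7 def {n,p} use {n,p}
  L8 def {q} use {p}
  L9 def {f,n} use ∅

Backward fixpoint:
  live L0: ∅→{p}
  live L1: {p}→∅
  live L2: {p}→{p}
  live L3: {p}→{n,p}
  live L4: {n,p}→{f,n,p}
  live L5: {f,n,p}→{n,p}
  live L6: ∅→{p}
  live L7: {n,p}→{p}
  live L8: {p}→{p}
  live L9: {p}→{n,p}

Interfere edges:
  d — {f,n,p}
  f — {d,n,p}
  n — {d,f,p}
  p — {d,f,n,q}
  q — {p}

N(d) = ["f", "n", "p"]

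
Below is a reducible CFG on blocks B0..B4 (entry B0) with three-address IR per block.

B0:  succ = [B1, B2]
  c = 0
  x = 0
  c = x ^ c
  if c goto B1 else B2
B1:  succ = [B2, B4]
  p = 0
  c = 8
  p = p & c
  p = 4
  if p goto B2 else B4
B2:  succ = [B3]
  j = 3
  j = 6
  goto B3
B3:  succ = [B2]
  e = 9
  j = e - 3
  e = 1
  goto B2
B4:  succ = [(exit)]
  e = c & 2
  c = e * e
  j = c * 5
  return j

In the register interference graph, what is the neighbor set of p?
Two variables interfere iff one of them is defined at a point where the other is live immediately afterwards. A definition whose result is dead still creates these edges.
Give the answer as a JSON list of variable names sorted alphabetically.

Block summaries:
  B0: def={c,x} ue=∅
  B1: def={c,p} ue=∅
  B2: def={j} ue=∅
  B3: def={e,j} ue=∅
  B4: def={c,e,j} ue={c}

Liveness:
  B0 li=∅ lo=∅
  B1 li=∅ lo={c}
  B2 li=∅ lo=∅
  B3 li=∅ lo=∅
  B4 li={c} lo=∅

Interfere edges:
  c↔{p,x}
  e↔∅
  j↔∅
  p↔{c}
  x↔{c}

N(p) = ["c"]

Answer: ["c"]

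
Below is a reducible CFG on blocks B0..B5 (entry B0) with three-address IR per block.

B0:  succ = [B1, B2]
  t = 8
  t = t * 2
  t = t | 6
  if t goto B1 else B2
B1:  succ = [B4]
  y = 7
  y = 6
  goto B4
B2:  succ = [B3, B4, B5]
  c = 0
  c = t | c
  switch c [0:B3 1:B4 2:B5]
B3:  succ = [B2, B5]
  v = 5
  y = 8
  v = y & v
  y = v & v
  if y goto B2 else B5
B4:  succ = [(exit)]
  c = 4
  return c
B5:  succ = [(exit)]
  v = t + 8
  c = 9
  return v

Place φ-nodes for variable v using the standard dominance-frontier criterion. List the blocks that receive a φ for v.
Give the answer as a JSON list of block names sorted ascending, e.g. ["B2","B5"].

idom tree: B1←B0 B2←B0 B3←B2 B4←B0 B5←B2
Dom∩ at merges:
  B2: preds {B0,B3}: {B0} ∩ {B0,B2,B3} = {B0}; idom=B0
  B4: preds {B1,B2}: {B0,B1} ∩ {B0,B2} = {B0}; idom=B0
  B5: preds {B2,B3}: {B0,B2} ∩ {B0,B2,B3} = {B0,B2}; idom=B2

DF derivation:
  join B2 pred B0: · stop@B0
  join B2 pred B3: B3→B2 stop@B0
  join B4 pred B1: B1 stop@B0
  join B4 pred B2: B2 stop@B0
  join B5 pred B2: · stop@B2
  join B5 pred B3: B3 stop@B2
  B0 → ∅
  B1 → {B4}
  B2 → {B2,B4}
  B3 → {B2,B5}
  B4 → ∅
  B5 → ∅

φ for v: defs {B3,B5}
  DF⁺ = {B2,B4,B5}

Answer: ["B2", "B4", "B5"]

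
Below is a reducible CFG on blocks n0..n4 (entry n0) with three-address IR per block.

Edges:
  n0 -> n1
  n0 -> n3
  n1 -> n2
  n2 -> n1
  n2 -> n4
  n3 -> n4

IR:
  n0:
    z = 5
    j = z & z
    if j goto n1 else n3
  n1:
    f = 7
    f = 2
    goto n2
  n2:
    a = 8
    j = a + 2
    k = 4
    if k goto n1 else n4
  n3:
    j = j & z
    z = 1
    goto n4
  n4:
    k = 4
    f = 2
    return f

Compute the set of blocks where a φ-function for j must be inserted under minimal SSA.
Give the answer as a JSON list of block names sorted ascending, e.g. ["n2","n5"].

idom tree: n1←n0 n2←n1 n3←n0 n4←n0
Dom at joins:
  n1: preds {n0,n2}: {n0} ∩ {n0,n1,n2} = {n0}; idom=n0
  n4: preds {n2,n3}: {n0,n1,n2} ∩ {n0,n3} = {n0}; idom=n0

DF derivation:
  n1←n0: walk · to n0
  n1←n2: walk n2→n1 to n0
  n4←n2: walk n2→n1 to n0
  n4←n3: walk n3 to n0
  n0: DF=∅
  n1: DF={n1,n4}
  n2: DF={n1,n4}
  n3: DF={n4}
  n4: DF=∅

φ for j: defs {n0,n2,n3}
  DF⁺ = {n1,n4}

Answer: ["n1", "n4"]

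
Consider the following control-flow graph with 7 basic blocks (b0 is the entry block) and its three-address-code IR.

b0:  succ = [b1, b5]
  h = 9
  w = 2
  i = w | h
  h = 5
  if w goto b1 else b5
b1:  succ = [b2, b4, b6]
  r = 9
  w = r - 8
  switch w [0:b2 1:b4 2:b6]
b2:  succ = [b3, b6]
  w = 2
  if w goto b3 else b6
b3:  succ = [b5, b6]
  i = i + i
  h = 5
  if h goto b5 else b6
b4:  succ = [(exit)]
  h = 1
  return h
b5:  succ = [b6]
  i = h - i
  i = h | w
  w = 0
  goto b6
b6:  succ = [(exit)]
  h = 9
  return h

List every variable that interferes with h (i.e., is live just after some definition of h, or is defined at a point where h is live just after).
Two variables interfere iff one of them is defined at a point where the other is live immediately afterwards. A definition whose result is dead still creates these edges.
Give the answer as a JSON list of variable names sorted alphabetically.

Answer: ["i", "w"]

Working:
def/use:
  b0: def={h,i,w} ue=∅
  b1: def={r,w} ue=∅
  b2: def={w} ue=∅
  b3: def={h,i} ue={i}
  b4: def={h} ue=∅
  b5: def={i,w} ue={h,i,w}
  b6: def={h} ue=∅

Live sets:
  b0: in=∅ out={h,i,w}
  b1: in={i} out={i}
  b2: in={i} out={i,w}
  b3: in={i,w} out={h,i,w}
  b4: in=∅ out=∅
  b5: in={h,i,w} out=∅
  b6: in=∅ out=∅

Interfere edges:
  h — {i,w}
  i — {h,r,w}
  r — {i}
  w — {h,i}

N(h) = ["i", "w"]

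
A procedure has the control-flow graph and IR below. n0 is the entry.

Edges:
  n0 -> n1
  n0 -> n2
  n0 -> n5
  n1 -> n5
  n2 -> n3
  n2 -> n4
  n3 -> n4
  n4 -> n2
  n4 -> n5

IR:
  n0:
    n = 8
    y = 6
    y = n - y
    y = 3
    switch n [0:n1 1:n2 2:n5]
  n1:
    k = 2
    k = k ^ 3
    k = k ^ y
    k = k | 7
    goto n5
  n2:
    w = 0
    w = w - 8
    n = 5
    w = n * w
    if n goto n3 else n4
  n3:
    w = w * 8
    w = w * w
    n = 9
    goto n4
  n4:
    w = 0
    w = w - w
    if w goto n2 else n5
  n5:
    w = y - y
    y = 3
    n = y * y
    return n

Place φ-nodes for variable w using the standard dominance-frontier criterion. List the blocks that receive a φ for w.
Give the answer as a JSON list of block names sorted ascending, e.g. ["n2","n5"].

idom tree: n1←n0 n2←n0 n3←n2 n4←n2 n5←n0
Dom at joins:
  n2: preds {n0,n4}: {n0} ∩ {n0,n2,n4} = {n0}; idom=n0
  n4: preds {n2,n3}: {n0,n2} ∩ {n0,n2,n3} = {n0,n2}; idom=n2
  n5: preds {n0,n1,n4}: {n0} ∩ {n0,n1} ∩ {n0,n2,n4} = {n0}; idom=n0

DF derivation:
  join n2 pred n0: · stop@n0
  join n2 pred n4: n4→n2 stop@n0
  join n4 pred n2: · stop@n2
  join n4 pred n3: n3 stop@n2
  join n5 pred n0: · stop@n0
  join n5 pred n1: n1 stop@n0
  join n5 pred n4: n4→n2 stop@n0
  n0: DF=∅
  n1: DF={n5}
  n2: DF={n2,n5}
  n3: DF={n4}
  n4: DF={n2,n5}
  n5: DF=∅

φ for w: defs {n2,n3,n4,n5}
  DF⁺ = {n2,n4,n5}

Answer: ["n2", "n4", "n5"]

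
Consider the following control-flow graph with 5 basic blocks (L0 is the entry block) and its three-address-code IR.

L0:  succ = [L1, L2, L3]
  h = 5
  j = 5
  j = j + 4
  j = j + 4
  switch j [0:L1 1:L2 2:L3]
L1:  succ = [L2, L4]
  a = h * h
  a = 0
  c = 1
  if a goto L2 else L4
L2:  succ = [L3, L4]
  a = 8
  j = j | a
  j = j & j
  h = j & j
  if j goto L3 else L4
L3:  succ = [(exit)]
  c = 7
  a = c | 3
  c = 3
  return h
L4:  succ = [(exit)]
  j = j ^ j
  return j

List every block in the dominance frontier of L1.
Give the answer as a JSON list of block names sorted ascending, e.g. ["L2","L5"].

idom tree: L1←L0 L2←L0 L3←L0 L4←L0
Dom at joins:
  L2: preds {L0,L1}: {L0} ∩ {L0,L1} = {L0}; idom=L0
  L3: preds {L0,L2}: {L0} ∩ {L0,L2} = {L0}; idom=L0
  L4: preds {L1,L2}: {L0,L1} ∩ {L0,L2} = {L0}; idom=L0

Frontier:
  L2←L0: walk · to L0
  L2←L1: walk L1 to L0
  L3←L0: walk · to L0
  L3←L2: walk L2 to L0
  L4←L1: walk L1 to L0
  L4←L2: walk L2 to L0
  L0 → ∅
  L1 → {L2,L4}
  L2 → {L3,L4}
  L3 → ∅
  L4 → ∅

DF(L1) = ["L2", "L4"]

Answer: ["L2", "L4"]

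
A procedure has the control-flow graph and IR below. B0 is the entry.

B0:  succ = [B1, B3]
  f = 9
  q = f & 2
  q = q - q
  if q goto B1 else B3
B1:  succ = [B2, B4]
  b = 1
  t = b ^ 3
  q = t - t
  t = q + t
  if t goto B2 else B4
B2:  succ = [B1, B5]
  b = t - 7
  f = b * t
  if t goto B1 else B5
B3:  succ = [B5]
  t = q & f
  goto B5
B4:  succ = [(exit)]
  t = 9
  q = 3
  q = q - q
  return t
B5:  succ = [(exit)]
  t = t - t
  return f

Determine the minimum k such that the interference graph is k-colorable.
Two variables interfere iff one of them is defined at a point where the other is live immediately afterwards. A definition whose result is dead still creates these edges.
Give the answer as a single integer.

def/use:
  B0: def={f,q} ue=∅
  B1: def={b,q,t} ue=∅
  B2: def={b,f} ue={t}
  B3: def={t} ue={f,q}
  B4: def={q,t} ue=∅
  B5: def={t} ue={f,t}

Live sets:
  B0 li=∅ lo={f,q}
  B1 li=∅ lo={t}
  B2 li={t} lo={f,t}
  B3 li={f,q} lo={f,t}
  B4 li=∅ lo=∅
  B5 li={f,t} lo=∅

Interference:
  b: {t}
  f: {q,t}
  q: {f,t}
  t: {b,f,q}

Chromatic number:
  {f,q,t} pairwise interfere (3-clique) ⇒ χ ≥ 3
  assign b→c1 f→c1 q→c2 t→c0 — no edge inside a register ⇒ χ ≤ 3
  χ = 3

Answer: 3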